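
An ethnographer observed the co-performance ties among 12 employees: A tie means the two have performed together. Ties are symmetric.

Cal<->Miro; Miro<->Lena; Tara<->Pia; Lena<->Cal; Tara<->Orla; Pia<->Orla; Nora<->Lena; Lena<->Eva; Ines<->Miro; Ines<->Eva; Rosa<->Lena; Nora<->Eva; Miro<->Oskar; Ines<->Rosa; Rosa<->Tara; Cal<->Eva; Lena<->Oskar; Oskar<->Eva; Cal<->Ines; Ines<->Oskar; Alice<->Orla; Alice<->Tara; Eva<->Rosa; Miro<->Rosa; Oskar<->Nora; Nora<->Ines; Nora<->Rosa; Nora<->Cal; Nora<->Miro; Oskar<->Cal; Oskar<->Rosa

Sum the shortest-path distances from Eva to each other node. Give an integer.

19

Distances from Eva: Alice:3, Cal:1, Ines:1, Lena:1, Miro:2, Nora:1, Orla:3, Oskar:1, Pia:3, Rosa:1, Tara:2.
Sum = 3 + 1 + 1 + 1 + 2 + 1 + 3 + 1 + 3 + 1 + 2 = 19.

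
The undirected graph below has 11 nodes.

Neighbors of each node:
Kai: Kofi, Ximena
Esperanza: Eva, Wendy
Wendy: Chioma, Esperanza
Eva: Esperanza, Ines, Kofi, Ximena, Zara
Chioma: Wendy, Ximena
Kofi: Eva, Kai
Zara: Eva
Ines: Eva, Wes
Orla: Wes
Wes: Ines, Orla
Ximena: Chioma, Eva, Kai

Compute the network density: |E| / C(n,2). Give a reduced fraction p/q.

12/55

There are 12 edges and 11 nodes, so the maximum possible is C(11,2) = 55.
Density = 12/55.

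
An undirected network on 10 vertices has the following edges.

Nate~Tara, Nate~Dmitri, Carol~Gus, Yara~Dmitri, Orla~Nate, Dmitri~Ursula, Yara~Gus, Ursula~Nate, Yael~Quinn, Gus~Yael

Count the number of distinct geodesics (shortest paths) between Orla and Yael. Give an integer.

The shortest distance is 5, and the only length-5 path is Orla–Nate–Dmitri–Yara–Gus–Yael. So there is exactly 1 shortest path.

1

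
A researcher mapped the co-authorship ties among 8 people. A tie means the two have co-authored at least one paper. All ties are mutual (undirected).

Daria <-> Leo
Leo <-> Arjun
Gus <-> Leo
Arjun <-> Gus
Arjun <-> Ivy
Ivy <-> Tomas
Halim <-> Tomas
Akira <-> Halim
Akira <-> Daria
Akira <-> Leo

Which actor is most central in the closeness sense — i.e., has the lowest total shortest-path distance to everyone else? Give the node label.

Farness (sum of distances to all others) for each node — Akira:12, Arjun:12, Daria:14, Gus:14, Halim:14, Ivy:14, Leo:11, Tomas:15.
The smallest farness is 11, for Leo, so Leo has the highest closeness.

Leo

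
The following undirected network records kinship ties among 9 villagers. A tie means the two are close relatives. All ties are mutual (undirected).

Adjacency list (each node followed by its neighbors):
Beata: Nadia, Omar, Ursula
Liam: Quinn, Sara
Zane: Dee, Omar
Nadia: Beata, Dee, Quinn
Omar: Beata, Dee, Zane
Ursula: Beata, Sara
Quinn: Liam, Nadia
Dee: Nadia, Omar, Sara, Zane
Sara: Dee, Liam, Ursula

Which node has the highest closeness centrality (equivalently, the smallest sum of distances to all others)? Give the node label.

Farness (sum of distances to all others) for each node — Beata:14, Dee:12, Liam:17, Nadia:13, Omar:15, Quinn:17, Sara:13, Ursula:16, Zane:17.
The smallest farness is 12, for Dee, so Dee has the highest closeness.

Dee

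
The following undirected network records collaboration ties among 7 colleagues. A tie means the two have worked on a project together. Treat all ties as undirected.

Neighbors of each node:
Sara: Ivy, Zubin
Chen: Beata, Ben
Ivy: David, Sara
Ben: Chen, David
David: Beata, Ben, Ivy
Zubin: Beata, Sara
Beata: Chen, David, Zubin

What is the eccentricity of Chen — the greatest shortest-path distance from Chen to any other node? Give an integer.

3

Distances from Chen: Beata:1, Ben:1, David:2, Ivy:3, Sara:3, Zubin:2.
The largest is 3 (to Sara and Ivy), so the eccentricity of Chen is 3.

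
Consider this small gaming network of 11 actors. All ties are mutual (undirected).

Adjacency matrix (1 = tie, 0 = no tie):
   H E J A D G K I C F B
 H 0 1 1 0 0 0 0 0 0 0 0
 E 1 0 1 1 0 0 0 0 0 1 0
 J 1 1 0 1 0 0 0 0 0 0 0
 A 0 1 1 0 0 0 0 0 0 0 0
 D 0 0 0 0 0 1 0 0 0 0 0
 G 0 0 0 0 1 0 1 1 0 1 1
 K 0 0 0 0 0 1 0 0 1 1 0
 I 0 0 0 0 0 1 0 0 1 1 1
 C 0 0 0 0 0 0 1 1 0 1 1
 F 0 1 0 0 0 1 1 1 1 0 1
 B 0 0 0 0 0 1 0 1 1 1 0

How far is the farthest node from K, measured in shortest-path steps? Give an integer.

3

Distances from K: A:3, B:2, C:1, D:2, E:2, F:1, G:1, H:3, I:2, J:3.
The largest is 3 (to H, J, and A), so the eccentricity of K is 3.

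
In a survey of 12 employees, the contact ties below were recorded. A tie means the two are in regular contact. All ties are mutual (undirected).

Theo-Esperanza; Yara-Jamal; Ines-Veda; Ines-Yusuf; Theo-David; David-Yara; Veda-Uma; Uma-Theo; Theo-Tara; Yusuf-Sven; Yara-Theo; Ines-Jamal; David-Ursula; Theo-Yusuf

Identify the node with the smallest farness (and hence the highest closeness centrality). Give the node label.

Farness (sum of distances to all others) for each node — David:22, Esperanza:26, Ines:24, Jamal:25, Sven:30, Tara:26, Theo:16, Uma:23, Ursula:32, Veda:27, Yara:21, Yusuf:20.
The smallest farness is 16, for Theo, so Theo has the highest closeness.

Theo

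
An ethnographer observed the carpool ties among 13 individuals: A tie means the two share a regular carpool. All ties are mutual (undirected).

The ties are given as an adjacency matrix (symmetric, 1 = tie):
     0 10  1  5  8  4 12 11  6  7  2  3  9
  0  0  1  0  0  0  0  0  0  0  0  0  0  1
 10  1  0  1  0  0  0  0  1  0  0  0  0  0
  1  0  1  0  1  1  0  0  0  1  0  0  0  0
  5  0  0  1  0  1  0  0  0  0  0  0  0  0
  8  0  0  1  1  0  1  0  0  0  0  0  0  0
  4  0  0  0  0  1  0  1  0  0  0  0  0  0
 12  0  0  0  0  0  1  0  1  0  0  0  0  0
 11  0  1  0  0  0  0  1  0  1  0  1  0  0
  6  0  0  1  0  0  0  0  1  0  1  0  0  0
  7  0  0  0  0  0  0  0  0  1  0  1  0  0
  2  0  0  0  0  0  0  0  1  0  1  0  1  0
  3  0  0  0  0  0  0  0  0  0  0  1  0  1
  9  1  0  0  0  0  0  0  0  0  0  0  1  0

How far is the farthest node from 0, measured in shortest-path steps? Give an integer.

4

Distances from 0: 1:2, 2:3, 3:2, 4:4, 5:3, 6:3, 7:4, 8:3, 9:1, 10:1, 11:2, 12:3.
The largest is 4 (to 7 and 4), so the eccentricity of 0 is 4.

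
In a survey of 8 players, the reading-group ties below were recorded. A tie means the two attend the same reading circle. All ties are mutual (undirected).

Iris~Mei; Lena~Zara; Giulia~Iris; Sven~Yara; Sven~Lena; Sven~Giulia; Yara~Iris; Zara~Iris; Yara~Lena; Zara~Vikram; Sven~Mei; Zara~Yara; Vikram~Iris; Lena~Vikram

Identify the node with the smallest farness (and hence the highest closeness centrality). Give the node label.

Farness (sum of distances to all others) for each node — Giulia:12, Iris:9, Lena:10, Mei:12, Sven:10, Vikram:11, Yara:10, Zara:10.
The smallest farness is 9, for Iris, so Iris has the highest closeness.

Iris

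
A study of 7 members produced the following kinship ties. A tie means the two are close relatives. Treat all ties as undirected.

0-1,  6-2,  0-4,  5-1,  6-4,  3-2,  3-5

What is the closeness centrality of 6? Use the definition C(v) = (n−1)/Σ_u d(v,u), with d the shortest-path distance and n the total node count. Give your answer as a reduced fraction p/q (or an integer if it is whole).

1/2

Distances from 6: 0:2, 1:3, 2:1, 3:2, 4:1, 5:3. Sum = 12.
n = 7, so closeness = 6/12 = 1/2.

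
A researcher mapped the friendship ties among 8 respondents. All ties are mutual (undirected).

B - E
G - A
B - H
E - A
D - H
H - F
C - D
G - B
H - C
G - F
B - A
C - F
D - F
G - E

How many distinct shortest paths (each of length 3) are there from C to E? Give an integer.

2

The shortest distance is 3. The length-3 paths are: C–F–G–E; C–H–B–E.
That gives 2 distinct shortest paths.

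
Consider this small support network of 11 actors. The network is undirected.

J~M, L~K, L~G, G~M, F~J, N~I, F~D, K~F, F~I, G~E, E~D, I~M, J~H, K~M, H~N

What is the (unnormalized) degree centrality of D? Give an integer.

D is directly tied to E and F. That is 2 neighbors, so the degree of D is 2.

2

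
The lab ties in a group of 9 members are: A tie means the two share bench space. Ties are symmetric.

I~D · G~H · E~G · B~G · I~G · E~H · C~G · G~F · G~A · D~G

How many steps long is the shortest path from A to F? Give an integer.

One shortest route is A – G – F, which uses 2 edges, and A and F are not directly tied, so nothing shorter exists. So d(A,F) = 2.

2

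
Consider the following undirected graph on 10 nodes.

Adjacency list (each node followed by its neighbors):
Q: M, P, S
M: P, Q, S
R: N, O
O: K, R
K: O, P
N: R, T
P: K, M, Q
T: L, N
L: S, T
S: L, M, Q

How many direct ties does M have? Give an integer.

M is directly tied to P, Q, and S. That is 3 neighbors, so the degree of M is 3.

3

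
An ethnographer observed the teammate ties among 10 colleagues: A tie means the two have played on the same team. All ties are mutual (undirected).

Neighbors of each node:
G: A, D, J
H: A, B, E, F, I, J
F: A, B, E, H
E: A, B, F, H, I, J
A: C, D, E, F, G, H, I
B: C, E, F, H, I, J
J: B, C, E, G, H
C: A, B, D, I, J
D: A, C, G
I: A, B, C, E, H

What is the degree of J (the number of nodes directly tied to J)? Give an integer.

J is directly tied to B, C, E, G, and H. That is 5 neighbors, so the degree of J is 5.

5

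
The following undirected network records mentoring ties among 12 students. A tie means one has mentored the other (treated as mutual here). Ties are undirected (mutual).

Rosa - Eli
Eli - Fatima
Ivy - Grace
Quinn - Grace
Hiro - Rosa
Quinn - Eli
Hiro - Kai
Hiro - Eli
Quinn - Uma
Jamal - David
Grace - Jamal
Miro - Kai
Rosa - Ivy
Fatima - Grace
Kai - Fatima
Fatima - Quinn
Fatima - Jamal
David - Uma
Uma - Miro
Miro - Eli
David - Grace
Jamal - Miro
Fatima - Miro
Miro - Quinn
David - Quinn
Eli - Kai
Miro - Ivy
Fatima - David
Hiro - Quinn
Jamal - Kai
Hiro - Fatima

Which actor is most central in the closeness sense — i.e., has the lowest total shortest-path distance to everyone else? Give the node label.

Fatima

Farness (sum of distances to all others) for each node — David:18, Eli:16, Fatima:14, Grace:17, Hiro:17, Ivy:19, Jamal:18, Kai:17, Miro:15, Quinn:15, Rosa:22, Uma:20.
The smallest farness is 14, for Fatima, so Fatima has the highest closeness.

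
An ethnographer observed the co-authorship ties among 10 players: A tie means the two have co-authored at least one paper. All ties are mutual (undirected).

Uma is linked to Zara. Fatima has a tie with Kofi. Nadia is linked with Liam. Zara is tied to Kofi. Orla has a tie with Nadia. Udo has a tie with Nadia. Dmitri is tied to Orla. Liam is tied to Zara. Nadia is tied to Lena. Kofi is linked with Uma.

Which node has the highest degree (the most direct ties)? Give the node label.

Nadia

Degrees — Dmitri:1, Fatima:1, Kofi:3, Lena:1, Liam:2, Nadia:4, Orla:2, Udo:1, Uma:2, Zara:3.
The maximum is 4, attained only by Nadia.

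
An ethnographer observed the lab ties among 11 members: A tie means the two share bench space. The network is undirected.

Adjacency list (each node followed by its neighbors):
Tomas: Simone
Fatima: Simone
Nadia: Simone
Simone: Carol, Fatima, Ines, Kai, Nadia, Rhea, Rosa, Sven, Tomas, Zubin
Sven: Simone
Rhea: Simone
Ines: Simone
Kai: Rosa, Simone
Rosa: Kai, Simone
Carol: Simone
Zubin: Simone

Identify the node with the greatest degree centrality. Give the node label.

Simone

Degrees — Carol:1, Fatima:1, Ines:1, Kai:2, Nadia:1, Rhea:1, Rosa:2, Simone:10, Sven:1, Tomas:1, Zubin:1.
The maximum is 10, attained only by Simone.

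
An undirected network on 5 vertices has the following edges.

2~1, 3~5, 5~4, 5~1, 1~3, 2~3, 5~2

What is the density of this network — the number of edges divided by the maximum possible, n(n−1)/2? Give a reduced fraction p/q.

There are 7 edges and 5 nodes, so the maximum possible is C(5,2) = 10.
Density = 7/10.

7/10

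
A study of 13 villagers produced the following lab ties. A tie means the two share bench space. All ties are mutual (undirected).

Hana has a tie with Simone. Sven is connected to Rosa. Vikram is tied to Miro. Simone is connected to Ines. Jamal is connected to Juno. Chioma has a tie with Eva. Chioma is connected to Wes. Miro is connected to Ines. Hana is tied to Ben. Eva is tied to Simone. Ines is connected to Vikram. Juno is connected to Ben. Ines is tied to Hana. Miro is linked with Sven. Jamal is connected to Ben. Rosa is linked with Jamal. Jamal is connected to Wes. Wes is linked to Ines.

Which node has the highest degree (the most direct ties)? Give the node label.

Ines

Degrees — Ben:3, Chioma:2, Eva:2, Hana:3, Ines:5, Jamal:4, Juno:2, Miro:3, Rosa:2, Simone:3, Sven:2, Vikram:2, Wes:3.
The maximum is 5, attained only by Ines.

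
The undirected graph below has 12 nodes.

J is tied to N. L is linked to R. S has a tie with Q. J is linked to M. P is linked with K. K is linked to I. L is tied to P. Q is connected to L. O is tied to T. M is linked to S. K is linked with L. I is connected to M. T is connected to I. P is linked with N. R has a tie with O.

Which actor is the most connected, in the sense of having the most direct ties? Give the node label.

Degrees — I:3, J:2, K:3, L:4, M:3, N:2, O:2, P:3, Q:2, R:2, S:2, T:2.
The maximum is 4, attained only by L.

L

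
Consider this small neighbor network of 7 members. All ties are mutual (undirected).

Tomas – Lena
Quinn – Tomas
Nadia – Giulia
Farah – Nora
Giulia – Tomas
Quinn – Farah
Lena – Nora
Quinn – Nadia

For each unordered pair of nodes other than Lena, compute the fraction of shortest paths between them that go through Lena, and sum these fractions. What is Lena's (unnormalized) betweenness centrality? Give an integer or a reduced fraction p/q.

2

Pairs whose geodesics pass through Lena — Nora–Tomas: 1; Nora–Giulia: 1.
All other pairs contribute 0.
Summing the contributions gives betweenness(Lena) = 2.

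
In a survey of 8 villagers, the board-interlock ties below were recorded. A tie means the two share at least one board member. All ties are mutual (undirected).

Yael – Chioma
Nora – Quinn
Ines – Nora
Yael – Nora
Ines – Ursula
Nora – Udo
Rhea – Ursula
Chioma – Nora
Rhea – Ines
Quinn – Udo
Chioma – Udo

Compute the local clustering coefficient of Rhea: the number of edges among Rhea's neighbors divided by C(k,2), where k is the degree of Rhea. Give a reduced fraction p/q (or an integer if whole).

Rhea's neighbors: Ines and Ursula (k = 2).
Possible neighbor pairs: C(2,2) = 1. Edges among them: Ines–Ursula → e = 1.
Clustering(Rhea) = 1/1.

1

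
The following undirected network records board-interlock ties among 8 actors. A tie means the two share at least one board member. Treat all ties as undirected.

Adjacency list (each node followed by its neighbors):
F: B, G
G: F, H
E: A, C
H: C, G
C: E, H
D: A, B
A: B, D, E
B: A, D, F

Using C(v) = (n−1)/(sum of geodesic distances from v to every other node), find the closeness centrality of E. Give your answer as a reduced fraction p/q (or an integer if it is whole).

1/2

Distances from E: A:1, B:2, C:1, D:2, F:3, G:3, H:2. Sum = 14.
n = 8, so closeness = 7/14 = 1/2.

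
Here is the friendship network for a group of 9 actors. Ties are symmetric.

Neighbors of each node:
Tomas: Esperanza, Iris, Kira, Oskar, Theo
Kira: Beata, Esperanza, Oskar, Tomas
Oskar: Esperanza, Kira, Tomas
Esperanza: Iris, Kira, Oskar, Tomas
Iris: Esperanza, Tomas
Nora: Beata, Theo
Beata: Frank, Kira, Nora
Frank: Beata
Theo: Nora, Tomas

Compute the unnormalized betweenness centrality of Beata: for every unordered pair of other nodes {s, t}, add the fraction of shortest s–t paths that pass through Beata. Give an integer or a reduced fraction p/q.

Pairs whose geodesics pass through Beata — Theo–Frank: 1; Kira–Frank: 1; Kira–Nora: 1; Oskar–Frank: 1; Oskar–Nora: 1/2; Tomas–Frank: 1; Frank–Iris: 2/2; Frank–Esperanza: 1; Frank–Nora: 1; Esperanza–Nora: 1/2.
All other pairs contribute 0.
Summing the contributions gives betweenness(Beata) = 9.

9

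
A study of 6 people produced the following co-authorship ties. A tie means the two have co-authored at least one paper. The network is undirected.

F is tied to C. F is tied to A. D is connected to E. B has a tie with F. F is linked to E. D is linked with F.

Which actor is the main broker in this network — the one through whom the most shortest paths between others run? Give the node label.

Unnormalized betweenness of each node: A:0, B:0, C:0, D:0, E:0, F:9.
F has the largest value, 9, making it the main broker — the node through which the most shortest paths run.

F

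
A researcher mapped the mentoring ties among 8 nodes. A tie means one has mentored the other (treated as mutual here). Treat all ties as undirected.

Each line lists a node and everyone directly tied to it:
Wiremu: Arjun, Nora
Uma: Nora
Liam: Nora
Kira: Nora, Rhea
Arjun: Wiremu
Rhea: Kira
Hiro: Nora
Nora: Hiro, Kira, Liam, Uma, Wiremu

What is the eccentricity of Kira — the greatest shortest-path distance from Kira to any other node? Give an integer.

Distances from Kira: Arjun:3, Hiro:2, Liam:2, Nora:1, Rhea:1, Uma:2, Wiremu:2.
The largest is 3 (to Arjun), so the eccentricity of Kira is 3.

3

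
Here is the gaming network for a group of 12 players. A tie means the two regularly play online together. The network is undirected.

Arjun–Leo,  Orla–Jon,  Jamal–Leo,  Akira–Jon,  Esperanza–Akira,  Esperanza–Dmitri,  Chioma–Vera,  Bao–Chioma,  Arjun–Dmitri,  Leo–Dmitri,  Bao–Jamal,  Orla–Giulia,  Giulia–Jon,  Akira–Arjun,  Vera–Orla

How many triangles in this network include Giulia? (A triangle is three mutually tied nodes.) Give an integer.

1

Giulia's neighbors: Jon and Orla.
Neighbor pairs that are themselves tied: Giulia–Jon–Orla. Each forms one triangle with Giulia, for 1 in total.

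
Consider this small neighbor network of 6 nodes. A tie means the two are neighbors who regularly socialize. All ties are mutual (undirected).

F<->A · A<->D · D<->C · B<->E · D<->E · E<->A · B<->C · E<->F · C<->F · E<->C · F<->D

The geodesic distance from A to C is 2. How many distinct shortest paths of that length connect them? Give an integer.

The shortest distance is 2. The length-2 paths are: A–E–C; A–D–C; A–F–C.
That gives 3 distinct shortest paths.

3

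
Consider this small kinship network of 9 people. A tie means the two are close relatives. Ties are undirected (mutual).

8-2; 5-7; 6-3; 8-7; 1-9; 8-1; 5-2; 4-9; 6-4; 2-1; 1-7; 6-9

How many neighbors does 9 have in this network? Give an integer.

3

9 is directly tied to 1, 4, and 6. That is 3 neighbors, so the degree of 9 is 3.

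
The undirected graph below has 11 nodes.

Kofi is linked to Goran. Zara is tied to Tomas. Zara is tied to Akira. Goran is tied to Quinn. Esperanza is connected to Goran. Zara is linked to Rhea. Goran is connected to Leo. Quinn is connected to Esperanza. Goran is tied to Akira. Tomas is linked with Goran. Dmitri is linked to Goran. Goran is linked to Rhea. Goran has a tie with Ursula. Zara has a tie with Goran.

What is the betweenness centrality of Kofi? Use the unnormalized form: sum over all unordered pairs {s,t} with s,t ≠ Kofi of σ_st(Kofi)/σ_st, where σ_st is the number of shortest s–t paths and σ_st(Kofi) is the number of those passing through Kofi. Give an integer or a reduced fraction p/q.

No shortest path between any pair of other nodes passes through Kofi.
Summing the contributions gives betweenness(Kofi) = 0.

0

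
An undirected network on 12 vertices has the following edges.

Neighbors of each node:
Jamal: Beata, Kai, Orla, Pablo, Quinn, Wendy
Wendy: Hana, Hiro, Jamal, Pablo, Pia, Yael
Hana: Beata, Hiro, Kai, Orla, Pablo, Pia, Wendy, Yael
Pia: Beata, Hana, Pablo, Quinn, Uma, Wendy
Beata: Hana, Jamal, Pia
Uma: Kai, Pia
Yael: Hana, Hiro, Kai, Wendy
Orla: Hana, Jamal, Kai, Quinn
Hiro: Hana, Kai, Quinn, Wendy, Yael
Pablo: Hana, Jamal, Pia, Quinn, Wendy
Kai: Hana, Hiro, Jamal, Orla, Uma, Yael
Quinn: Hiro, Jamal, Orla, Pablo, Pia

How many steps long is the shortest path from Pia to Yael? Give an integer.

One shortest route is Pia – Hana – Yael, which uses 2 edges, and Pia and Yael are not directly tied, so nothing shorter exists. So d(Pia,Yael) = 2.

2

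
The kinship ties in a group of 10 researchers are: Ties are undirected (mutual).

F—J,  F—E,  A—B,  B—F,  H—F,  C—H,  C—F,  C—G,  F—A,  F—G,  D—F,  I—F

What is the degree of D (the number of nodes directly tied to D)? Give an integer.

D is directly tied to F. That is 1 neighbor, so the degree of D is 1.

1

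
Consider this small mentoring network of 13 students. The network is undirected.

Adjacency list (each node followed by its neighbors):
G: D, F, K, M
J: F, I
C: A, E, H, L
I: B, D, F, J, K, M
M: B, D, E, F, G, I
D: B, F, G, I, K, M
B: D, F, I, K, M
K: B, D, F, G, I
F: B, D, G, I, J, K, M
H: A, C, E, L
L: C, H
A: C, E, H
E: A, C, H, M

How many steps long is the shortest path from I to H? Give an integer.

3

One shortest route is I – M – E – H, which uses 3 edges, and at distance 2 from I we only reach {E, G}, which does not include H. So d(I,H) = 3.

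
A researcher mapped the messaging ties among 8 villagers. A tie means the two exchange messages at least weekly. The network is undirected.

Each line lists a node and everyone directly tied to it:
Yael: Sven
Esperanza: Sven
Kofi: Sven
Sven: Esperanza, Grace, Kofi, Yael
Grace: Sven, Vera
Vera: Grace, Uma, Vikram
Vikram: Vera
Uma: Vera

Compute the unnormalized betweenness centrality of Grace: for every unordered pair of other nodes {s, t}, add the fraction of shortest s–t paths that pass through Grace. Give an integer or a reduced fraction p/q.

Pairs whose geodesics pass through Grace — Esperanza–Uma: 1; Esperanza–Vera: 1; Esperanza–Vikram: 1; Kofi–Uma: 1; Kofi–Vera: 1; Kofi–Vikram: 1; Uma–Sven: 1; Uma–Yael: 1; Vera–Sven: 1; Vera–Yael: 1; Sven–Vikram: 1; Yael–Vikram: 1.
All other pairs contribute 0.
Summing the contributions gives betweenness(Grace) = 12.

12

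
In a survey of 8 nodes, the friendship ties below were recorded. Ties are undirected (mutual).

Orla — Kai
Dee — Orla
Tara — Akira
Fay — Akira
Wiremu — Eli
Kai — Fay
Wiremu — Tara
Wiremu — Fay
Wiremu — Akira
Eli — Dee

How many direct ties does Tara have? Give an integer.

Tara is directly tied to Akira and Wiremu. That is 2 neighbors, so the degree of Tara is 2.

2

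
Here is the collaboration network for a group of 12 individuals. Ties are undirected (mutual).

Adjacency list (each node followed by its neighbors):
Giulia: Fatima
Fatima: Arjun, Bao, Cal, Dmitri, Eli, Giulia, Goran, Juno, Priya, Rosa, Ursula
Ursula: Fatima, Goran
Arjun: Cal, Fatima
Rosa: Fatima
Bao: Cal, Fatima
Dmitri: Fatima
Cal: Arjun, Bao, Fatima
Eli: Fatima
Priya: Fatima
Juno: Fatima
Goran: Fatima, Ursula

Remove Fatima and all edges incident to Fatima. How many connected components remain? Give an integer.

Without Fatima, the remaining ties split the others into: {Arjun, Bao, Cal}; {Priya}; {Goran, Ursula}; {Juno}; {Eli}; {Rosa}; {Giulia}; {Dmitri}.
That's 8 separate components.

8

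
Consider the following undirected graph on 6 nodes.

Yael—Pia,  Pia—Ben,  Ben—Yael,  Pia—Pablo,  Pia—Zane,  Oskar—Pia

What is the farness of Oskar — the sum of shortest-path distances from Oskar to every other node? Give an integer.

9

Distances from Oskar: Ben:2, Pablo:2, Pia:1, Yael:2, Zane:2.
Sum = 2 + 2 + 1 + 2 + 2 = 9.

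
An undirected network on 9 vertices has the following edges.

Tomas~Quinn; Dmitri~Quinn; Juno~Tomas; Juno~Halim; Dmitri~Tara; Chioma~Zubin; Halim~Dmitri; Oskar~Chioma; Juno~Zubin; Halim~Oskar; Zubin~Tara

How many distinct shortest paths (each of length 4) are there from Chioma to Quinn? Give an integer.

3

The shortest distance is 4. The length-4 paths are: Chioma–Oskar–Halim–Dmitri–Quinn; Chioma–Zubin–Tara–Dmitri–Quinn; Chioma–Zubin–Juno–Tomas–Quinn.
That gives 3 distinct shortest paths.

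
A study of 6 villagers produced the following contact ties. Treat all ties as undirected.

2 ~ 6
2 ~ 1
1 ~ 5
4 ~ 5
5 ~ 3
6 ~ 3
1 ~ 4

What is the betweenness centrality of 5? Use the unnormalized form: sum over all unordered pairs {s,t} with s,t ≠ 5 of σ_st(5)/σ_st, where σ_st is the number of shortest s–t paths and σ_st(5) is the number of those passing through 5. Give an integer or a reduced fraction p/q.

Pairs whose geodesics pass through 5 — 4–6: 1/2; 4–3: 1; 1–3: 1.
All other pairs contribute 0.
Summing the contributions gives betweenness(5) = 5/2.

5/2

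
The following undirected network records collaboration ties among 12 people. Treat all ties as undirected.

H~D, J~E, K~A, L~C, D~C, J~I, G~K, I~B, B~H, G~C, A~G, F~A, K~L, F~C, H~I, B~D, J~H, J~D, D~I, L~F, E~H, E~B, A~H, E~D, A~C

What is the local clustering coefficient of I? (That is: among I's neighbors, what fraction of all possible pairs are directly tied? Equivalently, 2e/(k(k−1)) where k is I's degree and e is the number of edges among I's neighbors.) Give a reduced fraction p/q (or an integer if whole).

5/6

I's neighbors: B, D, H, and J (k = 4).
Possible neighbor pairs: C(4,2) = 6. Edges among them: B–D, B–H, D–H, D–J, H–J → e = 5.
Clustering(I) = 5/6.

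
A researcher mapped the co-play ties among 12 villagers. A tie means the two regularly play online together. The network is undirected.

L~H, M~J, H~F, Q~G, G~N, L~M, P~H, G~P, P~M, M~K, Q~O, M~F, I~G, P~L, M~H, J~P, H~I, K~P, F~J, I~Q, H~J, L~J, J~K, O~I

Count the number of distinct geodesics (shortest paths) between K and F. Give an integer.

2

The shortest distance is 2. The length-2 paths are: K–J–F; K–M–F.
That gives 2 distinct shortest paths.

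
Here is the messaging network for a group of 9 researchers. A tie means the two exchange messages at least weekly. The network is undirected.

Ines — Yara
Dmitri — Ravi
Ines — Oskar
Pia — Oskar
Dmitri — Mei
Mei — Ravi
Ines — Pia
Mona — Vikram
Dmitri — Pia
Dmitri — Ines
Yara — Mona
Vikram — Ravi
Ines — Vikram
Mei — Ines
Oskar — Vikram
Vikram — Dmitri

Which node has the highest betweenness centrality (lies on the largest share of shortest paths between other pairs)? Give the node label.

Ines

Unnormalized betweenness of each node: Dmitri:13/4, Ines:35/4, Mei:7/12, Mona:3/4, Oskar:7/12, Pia:1/3, Ravi:7/12, Vikram:43/6, Yara:1.
Ines has the largest value, 35/4, making it the main broker — the node through which the most shortest paths run.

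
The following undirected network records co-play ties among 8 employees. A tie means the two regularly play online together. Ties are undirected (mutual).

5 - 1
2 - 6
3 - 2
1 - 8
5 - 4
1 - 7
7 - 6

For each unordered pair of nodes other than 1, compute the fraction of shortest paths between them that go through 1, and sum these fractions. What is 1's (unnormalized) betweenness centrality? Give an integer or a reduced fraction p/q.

Pairs whose geodesics pass through 1 — 4–3: 1; 4–8: 1; 4–7: 1; 4–2: 1; 4–6: 1; 3–5: 1; 3–8: 1; 5–8: 1; 5–7: 1; 5–2: 1; 5–6: 1; 8–7: 1; 8–2: 1; 8–6: 1.
All other pairs contribute 0.
Summing the contributions gives betweenness(1) = 14.

14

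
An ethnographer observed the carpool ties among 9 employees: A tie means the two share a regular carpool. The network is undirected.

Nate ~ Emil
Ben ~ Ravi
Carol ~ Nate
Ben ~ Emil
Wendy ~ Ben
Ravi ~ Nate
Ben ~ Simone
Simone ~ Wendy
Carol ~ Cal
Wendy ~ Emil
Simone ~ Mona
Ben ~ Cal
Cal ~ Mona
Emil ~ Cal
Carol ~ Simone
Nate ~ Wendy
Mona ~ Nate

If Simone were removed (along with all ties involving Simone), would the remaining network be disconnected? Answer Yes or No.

Even without Simone, every remaining node can still reach every other (the residual graph is connected), so Simone is not a cut vertex.

No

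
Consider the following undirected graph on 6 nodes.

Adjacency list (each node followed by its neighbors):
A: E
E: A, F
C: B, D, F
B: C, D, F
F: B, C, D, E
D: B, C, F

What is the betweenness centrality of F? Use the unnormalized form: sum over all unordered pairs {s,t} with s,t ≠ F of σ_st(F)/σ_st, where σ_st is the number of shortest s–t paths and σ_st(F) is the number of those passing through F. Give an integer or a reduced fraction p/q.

6

Pairs whose geodesics pass through F — C–E: 1; C–A: 1; D–E: 1; D–A: 1; B–E: 1; B–A: 1.
All other pairs contribute 0.
Summing the contributions gives betweenness(F) = 6.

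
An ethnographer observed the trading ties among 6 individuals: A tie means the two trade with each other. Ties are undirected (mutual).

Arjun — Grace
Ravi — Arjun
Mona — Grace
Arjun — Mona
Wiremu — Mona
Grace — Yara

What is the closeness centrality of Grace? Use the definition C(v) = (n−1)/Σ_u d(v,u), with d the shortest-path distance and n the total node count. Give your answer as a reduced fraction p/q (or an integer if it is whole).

5/7

Distances from Grace: Arjun:1, Mona:1, Ravi:2, Wiremu:2, Yara:1. Sum = 7.
n = 6, so closeness = 5/7.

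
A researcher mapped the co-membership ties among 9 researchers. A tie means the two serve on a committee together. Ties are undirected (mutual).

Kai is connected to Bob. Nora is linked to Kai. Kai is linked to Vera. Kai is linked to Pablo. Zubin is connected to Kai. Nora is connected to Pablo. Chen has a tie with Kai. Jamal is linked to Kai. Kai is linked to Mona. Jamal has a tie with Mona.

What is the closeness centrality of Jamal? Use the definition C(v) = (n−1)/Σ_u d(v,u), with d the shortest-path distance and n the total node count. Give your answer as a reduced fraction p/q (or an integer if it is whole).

Distances from Jamal: Bob:2, Chen:2, Kai:1, Mona:1, Nora:2, Pablo:2, Vera:2, Zubin:2. Sum = 14.
n = 9, so closeness = 8/14 = 4/7.

4/7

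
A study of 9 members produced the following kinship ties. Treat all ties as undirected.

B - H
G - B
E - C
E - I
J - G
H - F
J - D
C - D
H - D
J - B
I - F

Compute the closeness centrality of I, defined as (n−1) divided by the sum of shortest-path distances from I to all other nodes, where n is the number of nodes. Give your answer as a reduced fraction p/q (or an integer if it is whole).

Distances from I: B:3, C:2, D:3, E:1, F:1, G:4, H:2, J:4. Sum = 20.
n = 9, so closeness = 8/20 = 2/5.

2/5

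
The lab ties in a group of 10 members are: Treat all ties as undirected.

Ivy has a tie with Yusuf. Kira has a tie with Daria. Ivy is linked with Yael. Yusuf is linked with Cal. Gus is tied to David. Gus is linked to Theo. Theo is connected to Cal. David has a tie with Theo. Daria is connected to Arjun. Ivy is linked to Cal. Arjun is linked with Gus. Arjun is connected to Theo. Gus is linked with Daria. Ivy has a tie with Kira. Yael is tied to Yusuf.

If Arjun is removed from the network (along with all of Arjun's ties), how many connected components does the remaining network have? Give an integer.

Arjun's neighbors (Daria, Gus, and Theo) remain reachable from one another through other ties, so the rest of the network stays in one piece.

1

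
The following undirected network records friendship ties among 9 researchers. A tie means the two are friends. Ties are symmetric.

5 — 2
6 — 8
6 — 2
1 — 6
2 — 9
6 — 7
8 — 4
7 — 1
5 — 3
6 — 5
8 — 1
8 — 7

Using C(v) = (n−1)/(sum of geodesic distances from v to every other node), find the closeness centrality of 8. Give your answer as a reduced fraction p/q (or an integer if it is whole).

Distances from 8: 1:1, 2:2, 3:3, 4:1, 5:2, 6:1, 7:1, 9:3. Sum = 14.
n = 9, so closeness = 8/14 = 4/7.

4/7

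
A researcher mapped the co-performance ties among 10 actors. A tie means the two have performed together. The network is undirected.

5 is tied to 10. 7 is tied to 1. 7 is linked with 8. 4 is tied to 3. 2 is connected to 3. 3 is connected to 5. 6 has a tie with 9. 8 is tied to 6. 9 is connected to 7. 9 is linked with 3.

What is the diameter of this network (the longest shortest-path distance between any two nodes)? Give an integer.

5

Eccentricity of each node (its greatest distance to any other): 1:5, 2:4, 3:3, 4:4, 5:4, 6:4, 7:4, 8:5, 9:3, 10:5.
The maximum eccentricity is 5, realized for instance by the pair 1–10 via 1 – 7 – 9 – 3 – 5 – 10. So the diameter is 5.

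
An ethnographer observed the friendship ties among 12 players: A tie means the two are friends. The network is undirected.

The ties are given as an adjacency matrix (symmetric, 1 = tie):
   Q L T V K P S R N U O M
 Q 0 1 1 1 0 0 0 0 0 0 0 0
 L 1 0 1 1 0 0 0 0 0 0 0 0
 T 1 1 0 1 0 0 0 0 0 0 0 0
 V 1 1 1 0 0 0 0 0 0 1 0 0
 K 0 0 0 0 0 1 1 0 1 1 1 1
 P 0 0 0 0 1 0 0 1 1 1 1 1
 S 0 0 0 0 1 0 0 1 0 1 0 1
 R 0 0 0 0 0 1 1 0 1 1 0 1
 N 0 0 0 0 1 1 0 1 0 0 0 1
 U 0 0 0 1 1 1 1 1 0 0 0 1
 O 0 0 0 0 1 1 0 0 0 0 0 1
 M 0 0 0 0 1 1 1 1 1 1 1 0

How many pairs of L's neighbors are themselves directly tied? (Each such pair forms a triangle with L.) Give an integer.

3

L's neighbors: Q, T, and V.
Neighbor pairs that are themselves tied: L–Q–T; L–Q–V; L–T–V. Each forms one triangle with L, for 3 in total.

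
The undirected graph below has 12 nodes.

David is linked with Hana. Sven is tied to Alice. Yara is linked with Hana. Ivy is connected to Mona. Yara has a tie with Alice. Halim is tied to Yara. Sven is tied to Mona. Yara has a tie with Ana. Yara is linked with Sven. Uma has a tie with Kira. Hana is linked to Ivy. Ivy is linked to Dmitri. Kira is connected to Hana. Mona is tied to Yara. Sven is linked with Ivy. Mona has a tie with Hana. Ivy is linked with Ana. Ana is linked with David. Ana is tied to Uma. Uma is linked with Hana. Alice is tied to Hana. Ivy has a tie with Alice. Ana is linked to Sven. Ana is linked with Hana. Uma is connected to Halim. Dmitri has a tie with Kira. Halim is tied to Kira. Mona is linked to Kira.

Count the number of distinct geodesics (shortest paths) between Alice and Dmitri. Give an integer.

1

The shortest distance is 2, and the only length-2 path is Alice–Ivy–Dmitri. So there is exactly 1 shortest path.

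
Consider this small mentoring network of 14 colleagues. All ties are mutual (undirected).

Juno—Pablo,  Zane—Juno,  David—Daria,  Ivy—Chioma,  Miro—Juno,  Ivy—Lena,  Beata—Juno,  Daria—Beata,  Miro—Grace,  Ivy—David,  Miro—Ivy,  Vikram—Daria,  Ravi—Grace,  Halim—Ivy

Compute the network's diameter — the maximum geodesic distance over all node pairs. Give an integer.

Eccentricity of each node (its greatest distance to any other): Beata:4, Chioma:4, Daria:5, David:4, Grace:5, Halim:4, Ivy:3, Juno:3, Lena:4, Miro:4, Pablo:4, Ravi:6, Vikram:6, Zane:4.
The maximum eccentricity is 6, realized for instance by the pair Vikram–Ravi via Vikram – Daria – Beata – Juno – Miro – Grace – Ravi. So the diameter is 6.

6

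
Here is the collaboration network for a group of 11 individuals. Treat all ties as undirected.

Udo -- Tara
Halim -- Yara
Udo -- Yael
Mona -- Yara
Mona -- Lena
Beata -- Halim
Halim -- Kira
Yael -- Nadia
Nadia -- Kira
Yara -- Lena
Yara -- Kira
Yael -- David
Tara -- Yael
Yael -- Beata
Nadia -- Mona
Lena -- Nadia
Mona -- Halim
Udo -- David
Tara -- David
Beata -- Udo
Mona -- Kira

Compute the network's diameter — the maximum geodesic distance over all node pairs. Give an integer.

Eccentricity of each node (its greatest distance to any other): Beata:3, David:4, Halim:3, Kira:3, Lena:3, Mona:3, Nadia:2, Tara:4, Udo:3, Yael:3, Yara:4.
The maximum eccentricity is 4, realized for instance by the pair Yara–David via Yara – Lena – Nadia – Yael – David. So the diameter is 4.

4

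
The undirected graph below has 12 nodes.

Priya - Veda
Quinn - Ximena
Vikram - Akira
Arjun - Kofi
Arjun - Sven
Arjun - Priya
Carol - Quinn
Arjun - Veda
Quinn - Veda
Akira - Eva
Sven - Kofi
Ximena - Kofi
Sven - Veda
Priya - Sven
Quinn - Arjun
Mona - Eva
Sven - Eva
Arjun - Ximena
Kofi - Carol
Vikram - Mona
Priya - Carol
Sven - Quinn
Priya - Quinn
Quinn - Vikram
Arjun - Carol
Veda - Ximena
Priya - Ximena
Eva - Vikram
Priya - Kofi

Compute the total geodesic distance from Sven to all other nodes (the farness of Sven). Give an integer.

Distances from Sven: Akira:2, Arjun:1, Carol:2, Eva:1, Kofi:1, Mona:2, Priya:1, Quinn:1, Veda:1, Vikram:2, Ximena:2.
Sum = 2 + 1 + 2 + 1 + 1 + 2 + 1 + 1 + 1 + 2 + 2 = 16.

16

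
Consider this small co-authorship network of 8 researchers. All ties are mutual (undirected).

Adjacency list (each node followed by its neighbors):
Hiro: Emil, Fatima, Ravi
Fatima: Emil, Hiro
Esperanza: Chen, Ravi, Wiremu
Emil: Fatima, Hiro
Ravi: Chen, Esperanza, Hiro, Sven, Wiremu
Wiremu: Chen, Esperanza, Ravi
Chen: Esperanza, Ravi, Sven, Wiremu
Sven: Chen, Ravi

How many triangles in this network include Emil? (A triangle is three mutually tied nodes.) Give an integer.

Emil's neighbors: Fatima and Hiro.
Neighbor pairs that are themselves tied: Emil–Fatima–Hiro. Each forms one triangle with Emil, for 1 in total.

1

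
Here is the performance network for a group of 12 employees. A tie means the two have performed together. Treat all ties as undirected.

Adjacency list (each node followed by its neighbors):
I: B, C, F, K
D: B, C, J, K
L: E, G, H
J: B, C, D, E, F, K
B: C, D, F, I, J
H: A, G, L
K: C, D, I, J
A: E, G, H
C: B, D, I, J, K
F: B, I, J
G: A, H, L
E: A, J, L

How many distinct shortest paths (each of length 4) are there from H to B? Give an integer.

2

The shortest distance is 4. The length-4 paths are: H–A–E–J–B; H–L–E–J–B.
That gives 2 distinct shortest paths.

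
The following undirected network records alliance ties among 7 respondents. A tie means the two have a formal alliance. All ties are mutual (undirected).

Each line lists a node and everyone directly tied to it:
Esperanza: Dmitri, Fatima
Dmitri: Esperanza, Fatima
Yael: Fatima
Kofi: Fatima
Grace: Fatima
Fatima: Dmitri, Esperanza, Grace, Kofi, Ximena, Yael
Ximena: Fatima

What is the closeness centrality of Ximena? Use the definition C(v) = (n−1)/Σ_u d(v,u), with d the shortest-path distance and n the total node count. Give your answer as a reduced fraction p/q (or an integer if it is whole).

Distances from Ximena: Dmitri:2, Esperanza:2, Fatima:1, Grace:2, Kofi:2, Yael:2. Sum = 11.
n = 7, so closeness = 6/11.

6/11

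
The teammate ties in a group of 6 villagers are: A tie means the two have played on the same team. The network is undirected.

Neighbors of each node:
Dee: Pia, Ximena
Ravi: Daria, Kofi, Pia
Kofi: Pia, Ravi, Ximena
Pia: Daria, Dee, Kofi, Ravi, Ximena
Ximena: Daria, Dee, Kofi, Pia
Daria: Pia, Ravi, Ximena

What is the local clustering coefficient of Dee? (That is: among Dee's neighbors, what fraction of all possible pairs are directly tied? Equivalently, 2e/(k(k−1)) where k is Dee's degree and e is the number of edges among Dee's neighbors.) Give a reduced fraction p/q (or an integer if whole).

1

Dee's neighbors: Pia and Ximena (k = 2).
Possible neighbor pairs: C(2,2) = 1. Edges among them: Pia–Ximena → e = 1.
Clustering(Dee) = 1/1.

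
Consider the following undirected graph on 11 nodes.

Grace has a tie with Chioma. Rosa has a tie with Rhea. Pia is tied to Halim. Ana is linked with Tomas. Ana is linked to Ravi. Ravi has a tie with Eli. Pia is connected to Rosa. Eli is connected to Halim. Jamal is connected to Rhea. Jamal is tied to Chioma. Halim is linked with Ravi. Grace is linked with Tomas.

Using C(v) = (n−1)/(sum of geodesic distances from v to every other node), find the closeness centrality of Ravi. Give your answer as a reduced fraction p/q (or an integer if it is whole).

Distances from Ravi: Ana:1, Chioma:4, Eli:1, Grace:3, Halim:1, Jamal:5, Pia:2, Rhea:4, Rosa:3, Tomas:2. Sum = 26.
n = 11, so closeness = 10/26 = 5/13.

5/13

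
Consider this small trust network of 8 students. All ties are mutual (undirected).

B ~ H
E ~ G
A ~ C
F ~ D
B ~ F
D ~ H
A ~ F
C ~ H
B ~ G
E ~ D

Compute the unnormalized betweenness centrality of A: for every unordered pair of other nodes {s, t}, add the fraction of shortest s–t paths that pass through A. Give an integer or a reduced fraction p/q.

Pairs whose geodesics pass through A — C–F: 1.
All other pairs contribute 0.
Summing the contributions gives betweenness(A) = 1.

1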